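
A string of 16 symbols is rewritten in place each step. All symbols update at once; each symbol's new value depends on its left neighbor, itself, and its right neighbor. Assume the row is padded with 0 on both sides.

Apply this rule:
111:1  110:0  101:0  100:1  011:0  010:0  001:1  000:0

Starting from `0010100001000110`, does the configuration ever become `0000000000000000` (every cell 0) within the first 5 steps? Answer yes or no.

no

0100010010101001
1010101100000110
0000000010001001
0000000101010110
0000001000000001
step 5 is 0000001000000001, still not uniform 0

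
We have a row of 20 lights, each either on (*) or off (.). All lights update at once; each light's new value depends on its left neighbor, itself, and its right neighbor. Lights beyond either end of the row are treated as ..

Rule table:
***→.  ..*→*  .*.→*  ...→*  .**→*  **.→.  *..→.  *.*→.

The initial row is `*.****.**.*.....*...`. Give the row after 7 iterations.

*.*.*.*.*....*..*.**

iteration 1: *.*....*..*.*****.**
iteration 2: *.*.****.**.*.....*.
iteration 3: *.*.*....*..*.*****.
iteration 4: *.*.*.****.**.*.....
iteration 5: *.*.*.*....*..*.****
iteration 6: *.*.*.*.****.**.*...
iteration 7: *.*.*.*.*....*..*.**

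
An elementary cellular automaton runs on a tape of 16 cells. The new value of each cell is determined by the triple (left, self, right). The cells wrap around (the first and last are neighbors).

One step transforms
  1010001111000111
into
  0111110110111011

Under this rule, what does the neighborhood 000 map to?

At position 4 the neighborhood is 000; the next row has 1 there.

1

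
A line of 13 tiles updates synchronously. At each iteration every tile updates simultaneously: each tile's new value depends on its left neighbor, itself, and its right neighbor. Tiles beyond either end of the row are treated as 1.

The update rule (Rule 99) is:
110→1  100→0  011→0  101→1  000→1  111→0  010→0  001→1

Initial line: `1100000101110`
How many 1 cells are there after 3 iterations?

iteration 1: 0101111010011
iteration 2: 1010001100100
iteration 3: 1100110101001
count of 1: 7

7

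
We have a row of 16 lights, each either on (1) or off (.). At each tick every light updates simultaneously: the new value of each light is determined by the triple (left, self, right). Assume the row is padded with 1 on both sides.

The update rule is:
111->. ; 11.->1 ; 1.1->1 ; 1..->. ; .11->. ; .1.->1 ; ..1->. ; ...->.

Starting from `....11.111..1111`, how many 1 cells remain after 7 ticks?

.....11..1......
......1..1......
......1..1......  (fixed point — unchanged through tick 7)
count of 1: 2

2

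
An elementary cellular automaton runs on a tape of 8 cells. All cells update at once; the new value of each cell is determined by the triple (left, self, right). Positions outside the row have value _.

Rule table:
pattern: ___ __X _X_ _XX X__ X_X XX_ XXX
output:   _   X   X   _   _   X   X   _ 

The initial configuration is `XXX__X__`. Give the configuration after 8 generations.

XXX__X__

__X_XX__
_XXX_X__
X__XXX__
X_X__X__
XXX_XX__
__XX_X__
_X_XXX__
XXX__X__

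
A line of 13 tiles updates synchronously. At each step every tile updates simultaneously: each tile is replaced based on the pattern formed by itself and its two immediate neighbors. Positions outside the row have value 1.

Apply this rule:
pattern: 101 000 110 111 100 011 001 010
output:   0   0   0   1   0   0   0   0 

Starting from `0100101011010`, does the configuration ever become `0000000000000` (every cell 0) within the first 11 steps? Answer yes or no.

yes

step 1: 0000000000000
all cells are 0 at step 1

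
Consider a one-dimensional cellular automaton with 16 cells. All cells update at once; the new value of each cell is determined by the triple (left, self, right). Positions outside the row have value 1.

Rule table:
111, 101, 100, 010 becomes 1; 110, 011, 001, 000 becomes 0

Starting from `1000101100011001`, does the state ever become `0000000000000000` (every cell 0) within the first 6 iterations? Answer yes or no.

0100110010000100
1110001011000110
1101001100100001
1011100010110000
0101010011001000
1111111000101100
iteration 6 is 1111111000101100, still not uniform 0

no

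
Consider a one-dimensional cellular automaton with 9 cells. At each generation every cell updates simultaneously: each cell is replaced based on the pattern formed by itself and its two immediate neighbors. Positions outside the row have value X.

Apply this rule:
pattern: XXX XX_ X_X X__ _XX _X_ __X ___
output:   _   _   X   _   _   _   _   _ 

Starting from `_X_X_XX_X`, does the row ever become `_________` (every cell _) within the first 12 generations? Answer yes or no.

X_X_X__X_
_X_X____X
X_X______
_X_______
X________
_________
all cells are _ at generation 6

yes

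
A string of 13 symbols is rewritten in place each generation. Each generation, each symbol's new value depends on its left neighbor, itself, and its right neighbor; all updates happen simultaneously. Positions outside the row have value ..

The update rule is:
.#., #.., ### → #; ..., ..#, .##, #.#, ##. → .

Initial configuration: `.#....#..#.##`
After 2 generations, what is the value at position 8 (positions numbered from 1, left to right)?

generation 1: .##...##.#...
generation 2: ...#.....##..
position 8 holds .

.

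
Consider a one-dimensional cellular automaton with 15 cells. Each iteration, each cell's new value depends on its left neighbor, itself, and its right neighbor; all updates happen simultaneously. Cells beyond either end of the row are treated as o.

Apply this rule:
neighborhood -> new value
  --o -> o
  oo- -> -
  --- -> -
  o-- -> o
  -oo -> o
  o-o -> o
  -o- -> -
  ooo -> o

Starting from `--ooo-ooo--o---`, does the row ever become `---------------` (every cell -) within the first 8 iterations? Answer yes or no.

no

iteration 1: oooo-ooo-oo-o-o
iteration 2: ooo-ooo-oo-o-oo
iteration 3: oo-ooo-oo-o-ooo
iteration 4: o-ooo-oo-o-oooo
iteration 5: -ooo-oo-o-ooooo
iteration 6: ooo-oo-o-oooooo
iteration 7: oo-oo-o-ooooooo
iteration 8: o-oo-o-oooooooo
iteration 8 is o-oo-o-oooooooo, still not uniform -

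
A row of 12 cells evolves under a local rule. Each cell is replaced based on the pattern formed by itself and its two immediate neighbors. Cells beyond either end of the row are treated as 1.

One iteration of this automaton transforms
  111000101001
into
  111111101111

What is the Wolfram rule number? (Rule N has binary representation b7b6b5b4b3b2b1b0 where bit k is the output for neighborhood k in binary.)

position 0: 111 → 1  (bit 7 = 1)
position 2: 110 → 1  (bit 6 = 1)
position 7: 101 → 0  (bit 5 = 0)
position 3: 100 → 1  (bit 4 = 1)
position 11: 011 → 1  (bit 3 = 1)
position 6: 010 → 1  (bit 2 = 1)
position 5: 001 → 1  (bit 1 = 1)
position 4: 000 → 1  (bit 0 = 1)
bits b7..b0 = 11011111 = 223

223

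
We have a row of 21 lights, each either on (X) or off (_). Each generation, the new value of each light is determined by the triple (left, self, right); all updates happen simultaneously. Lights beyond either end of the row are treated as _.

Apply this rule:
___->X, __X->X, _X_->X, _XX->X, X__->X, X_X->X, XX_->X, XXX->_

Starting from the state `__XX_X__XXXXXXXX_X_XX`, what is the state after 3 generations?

generation 1: XXXXXXXXX______XXXXXX
generation 2: X_______XXXXXXXX____X
generation 3: XXXXXXXXX______XXXXXX

XXXXXXXXX______XXXXXX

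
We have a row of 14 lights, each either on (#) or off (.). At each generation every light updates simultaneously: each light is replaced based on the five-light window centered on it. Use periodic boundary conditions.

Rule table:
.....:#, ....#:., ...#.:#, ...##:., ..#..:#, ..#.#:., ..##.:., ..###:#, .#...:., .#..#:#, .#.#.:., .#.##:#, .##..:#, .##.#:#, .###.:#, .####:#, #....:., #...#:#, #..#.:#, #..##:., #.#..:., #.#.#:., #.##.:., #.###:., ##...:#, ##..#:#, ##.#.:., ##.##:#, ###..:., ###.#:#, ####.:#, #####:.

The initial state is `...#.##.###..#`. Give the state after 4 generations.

.##.#.##.#.###
#.#..#.#..#.##
#..##...##.#.#
##..###..#..#.

##..###..#..#.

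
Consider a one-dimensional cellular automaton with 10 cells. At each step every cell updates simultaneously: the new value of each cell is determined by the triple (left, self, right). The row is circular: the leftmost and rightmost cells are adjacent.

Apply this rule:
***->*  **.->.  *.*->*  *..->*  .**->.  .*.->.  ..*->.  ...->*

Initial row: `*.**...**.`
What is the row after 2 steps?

.*..**...*
*.*...**..

*.*...**..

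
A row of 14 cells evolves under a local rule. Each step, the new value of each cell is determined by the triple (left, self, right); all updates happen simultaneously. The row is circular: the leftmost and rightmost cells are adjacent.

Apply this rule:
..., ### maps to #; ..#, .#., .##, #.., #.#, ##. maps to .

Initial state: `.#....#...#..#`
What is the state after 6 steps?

..##..#..#..##

step 1: ...##...#.....
step 2: ##....#...####
step 3: #..##...#..###
step 4: ......#.....##
step 5: .####...###...
step 6: ..##..#..#..##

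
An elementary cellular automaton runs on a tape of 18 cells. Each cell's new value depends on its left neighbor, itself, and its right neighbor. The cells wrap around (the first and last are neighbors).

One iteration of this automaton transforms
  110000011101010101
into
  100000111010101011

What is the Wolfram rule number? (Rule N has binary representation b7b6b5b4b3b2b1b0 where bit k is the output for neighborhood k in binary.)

position 0: 111 → 1  (bit 7 = 1)
position 1: 110 → 0  (bit 6 = 0)
position 10: 101 → 1  (bit 5 = 1)
position 2: 100 → 0  (bit 4 = 0)
position 7: 011 → 1  (bit 3 = 1)
position 11: 010 → 0  (bit 2 = 0)
position 6: 001 → 1  (bit 1 = 1)
position 3: 000 → 0  (bit 0 = 0)
bits b7..b0 = 10101010 = 170

170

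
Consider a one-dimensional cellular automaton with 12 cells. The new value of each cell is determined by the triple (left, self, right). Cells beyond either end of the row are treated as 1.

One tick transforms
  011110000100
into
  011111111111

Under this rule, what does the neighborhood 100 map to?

At position 5 the neighborhood is 100; the next row has 1 there.

1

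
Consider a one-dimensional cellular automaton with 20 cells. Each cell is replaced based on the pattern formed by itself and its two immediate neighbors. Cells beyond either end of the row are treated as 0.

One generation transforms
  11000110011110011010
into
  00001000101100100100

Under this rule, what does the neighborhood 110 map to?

0

At position 1 the neighborhood is 110; the next row has 0 there.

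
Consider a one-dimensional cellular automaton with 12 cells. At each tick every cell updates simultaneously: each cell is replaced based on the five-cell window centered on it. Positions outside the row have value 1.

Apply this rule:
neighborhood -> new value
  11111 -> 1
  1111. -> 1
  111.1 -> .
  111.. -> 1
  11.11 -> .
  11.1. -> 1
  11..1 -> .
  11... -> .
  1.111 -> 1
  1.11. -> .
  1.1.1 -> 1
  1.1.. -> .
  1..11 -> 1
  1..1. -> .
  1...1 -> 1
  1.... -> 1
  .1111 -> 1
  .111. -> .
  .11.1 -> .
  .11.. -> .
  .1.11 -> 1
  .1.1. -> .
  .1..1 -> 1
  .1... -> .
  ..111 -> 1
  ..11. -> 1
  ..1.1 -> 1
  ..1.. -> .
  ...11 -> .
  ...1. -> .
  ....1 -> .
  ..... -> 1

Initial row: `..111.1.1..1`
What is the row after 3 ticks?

.11..11..111
....11..1111
.1..1..11111

.1..1..11111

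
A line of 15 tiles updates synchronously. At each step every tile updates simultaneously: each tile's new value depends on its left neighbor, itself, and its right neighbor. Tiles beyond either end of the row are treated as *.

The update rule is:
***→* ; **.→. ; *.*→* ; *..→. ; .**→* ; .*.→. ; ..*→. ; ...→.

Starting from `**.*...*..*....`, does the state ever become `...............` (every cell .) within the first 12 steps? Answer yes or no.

yes

step 1: *.*............
step 2: .*.............
step 3: *..............
step 4: ...............
all cells are . at step 4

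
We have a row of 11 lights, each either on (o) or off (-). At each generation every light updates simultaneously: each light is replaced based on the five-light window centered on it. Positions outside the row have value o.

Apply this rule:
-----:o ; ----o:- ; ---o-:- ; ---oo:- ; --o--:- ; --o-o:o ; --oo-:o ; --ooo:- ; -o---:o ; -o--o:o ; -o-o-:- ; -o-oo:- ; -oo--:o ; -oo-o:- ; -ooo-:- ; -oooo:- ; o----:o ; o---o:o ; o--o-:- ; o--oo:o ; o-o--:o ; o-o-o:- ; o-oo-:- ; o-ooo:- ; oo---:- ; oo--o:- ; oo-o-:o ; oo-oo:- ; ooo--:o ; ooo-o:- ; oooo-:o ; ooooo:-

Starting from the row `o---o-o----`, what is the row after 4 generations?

generation 1: o-o-o-ooo--
generation 2: -o------o-o
generation 3: oooooo--o--
generation 4: ----oo---oo

----oo---oo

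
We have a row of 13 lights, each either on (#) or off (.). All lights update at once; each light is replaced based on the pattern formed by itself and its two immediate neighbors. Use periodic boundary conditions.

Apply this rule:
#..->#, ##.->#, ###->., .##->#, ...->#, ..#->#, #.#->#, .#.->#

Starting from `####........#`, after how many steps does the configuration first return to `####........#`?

...##########
####........#

2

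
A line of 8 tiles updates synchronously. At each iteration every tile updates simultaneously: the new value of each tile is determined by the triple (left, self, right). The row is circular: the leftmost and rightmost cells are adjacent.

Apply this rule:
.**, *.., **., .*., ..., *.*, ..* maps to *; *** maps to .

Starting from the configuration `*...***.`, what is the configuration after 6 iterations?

....***.

iteration 1: *****.**
iteration 2: ....***.
iteration 3: *****.**  (repeats iteration 1; period 2)
iteration 6: ....***.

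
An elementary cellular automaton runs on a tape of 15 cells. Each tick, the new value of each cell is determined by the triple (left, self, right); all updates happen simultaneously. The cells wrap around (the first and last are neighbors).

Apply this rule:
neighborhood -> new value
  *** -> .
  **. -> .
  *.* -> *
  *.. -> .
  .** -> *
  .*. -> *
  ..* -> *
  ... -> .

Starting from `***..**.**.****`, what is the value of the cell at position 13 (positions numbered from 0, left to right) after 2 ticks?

.

tick 1: ....**.**.**...
tick 2: ...**.**.**....
position 13 holds .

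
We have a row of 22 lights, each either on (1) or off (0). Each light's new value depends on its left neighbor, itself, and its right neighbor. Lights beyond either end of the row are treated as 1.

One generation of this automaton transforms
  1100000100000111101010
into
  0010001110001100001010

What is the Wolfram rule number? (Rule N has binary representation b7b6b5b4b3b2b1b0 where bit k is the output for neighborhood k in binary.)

position 0: 111 → 0  (bit 7 = 0)
position 1: 110 → 0  (bit 6 = 0)
position 17: 101 → 0  (bit 5 = 0)
position 2: 100 → 1  (bit 4 = 1)
position 13: 011 → 1  (bit 3 = 1)
position 7: 010 → 1  (bit 2 = 1)
position 6: 001 → 1  (bit 1 = 1)
position 3: 000 → 0  (bit 0 = 0)
bits b7..b0 = 00011110 = 30

30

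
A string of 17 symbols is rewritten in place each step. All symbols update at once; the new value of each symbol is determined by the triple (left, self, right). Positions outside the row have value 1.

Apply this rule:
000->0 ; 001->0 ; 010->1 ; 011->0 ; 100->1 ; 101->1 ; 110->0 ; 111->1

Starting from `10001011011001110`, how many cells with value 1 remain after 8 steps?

11

01001100100100101
11100010110110110
11010011001001001
10111000101101100
01010100110010010
11111110001011011
11111101001100101
11111011100010110
count of 1: 11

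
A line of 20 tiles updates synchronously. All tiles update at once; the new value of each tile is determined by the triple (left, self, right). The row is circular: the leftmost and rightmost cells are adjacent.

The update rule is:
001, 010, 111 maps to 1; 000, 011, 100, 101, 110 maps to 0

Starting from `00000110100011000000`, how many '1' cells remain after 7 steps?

2

00001000100100000000
00011001101100000000
00100010000000000000
01100110000000000000
10001000000000000000
10011000000000000001
00100000000000000010
count of 1: 2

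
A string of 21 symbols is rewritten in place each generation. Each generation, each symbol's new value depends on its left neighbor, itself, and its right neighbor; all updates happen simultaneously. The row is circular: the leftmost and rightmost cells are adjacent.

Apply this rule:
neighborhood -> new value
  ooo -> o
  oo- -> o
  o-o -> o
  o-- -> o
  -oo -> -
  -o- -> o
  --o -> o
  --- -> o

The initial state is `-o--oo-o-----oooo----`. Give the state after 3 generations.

generation 1: oooo-oooooooo-ooooooo
generation 2: ooooo-oooooooo-oooooo
generation 3: oooooo-oooooooo-ooooo

oooooo-oooooooo-ooooo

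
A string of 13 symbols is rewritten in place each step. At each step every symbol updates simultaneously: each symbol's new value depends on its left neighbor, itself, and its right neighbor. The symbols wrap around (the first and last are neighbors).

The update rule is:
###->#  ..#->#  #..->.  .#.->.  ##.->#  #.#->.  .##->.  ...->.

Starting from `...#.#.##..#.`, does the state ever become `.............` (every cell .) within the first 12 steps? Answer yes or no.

no

..#.....#.#..
.#.....#.....
#.....#......
.....#......#
....#......#.
...#......#..
..#......#...
.#......#....
#......#.....
......#.....#
.....#.....#.
....#.....#..
step 12 is ....#.....#.., still not uniform .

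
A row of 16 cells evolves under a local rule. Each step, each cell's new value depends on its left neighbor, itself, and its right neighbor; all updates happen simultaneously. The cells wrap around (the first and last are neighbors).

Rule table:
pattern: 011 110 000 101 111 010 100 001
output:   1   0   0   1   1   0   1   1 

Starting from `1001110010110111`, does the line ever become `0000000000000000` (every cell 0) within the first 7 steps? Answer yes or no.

0111101101101111
1111011011011110
1110110110111101
1101101101111011
1011011011110111
0110110111101111
1101101111011110
step 7 is 1101101111011110, still not uniform 0

no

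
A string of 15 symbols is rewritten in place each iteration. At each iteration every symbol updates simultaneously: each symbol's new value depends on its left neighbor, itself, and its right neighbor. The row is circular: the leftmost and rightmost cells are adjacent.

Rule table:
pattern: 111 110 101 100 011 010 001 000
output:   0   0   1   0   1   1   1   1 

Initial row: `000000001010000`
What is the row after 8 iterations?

001100000000000

111111111110111
000000000001100
111111111111001
000000000000011
011111111111110
110000000000000
100111111111111
001100000000000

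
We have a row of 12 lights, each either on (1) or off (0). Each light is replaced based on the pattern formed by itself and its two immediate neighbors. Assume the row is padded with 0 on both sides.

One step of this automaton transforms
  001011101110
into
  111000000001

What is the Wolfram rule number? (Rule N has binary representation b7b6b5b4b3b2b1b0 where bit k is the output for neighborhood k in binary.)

position 5: 111 → 0  (bit 7 = 0)
position 6: 110 → 0  (bit 6 = 0)
position 3: 101 → 0  (bit 5 = 0)
position 11: 100 → 1  (bit 4 = 1)
position 4: 011 → 0  (bit 3 = 0)
position 2: 010 → 1  (bit 2 = 1)
position 1: 001 → 1  (bit 1 = 1)
position 0: 000 → 1  (bit 0 = 1)
bits b7..b0 = 00010111 = 23

23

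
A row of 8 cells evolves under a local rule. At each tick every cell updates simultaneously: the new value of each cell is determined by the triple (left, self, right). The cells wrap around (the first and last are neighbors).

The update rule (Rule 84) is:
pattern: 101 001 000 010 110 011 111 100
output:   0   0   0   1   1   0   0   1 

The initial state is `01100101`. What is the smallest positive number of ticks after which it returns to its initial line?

00110101
10010101
11010100
01010110
01010011
01011001
01001101
01100101

8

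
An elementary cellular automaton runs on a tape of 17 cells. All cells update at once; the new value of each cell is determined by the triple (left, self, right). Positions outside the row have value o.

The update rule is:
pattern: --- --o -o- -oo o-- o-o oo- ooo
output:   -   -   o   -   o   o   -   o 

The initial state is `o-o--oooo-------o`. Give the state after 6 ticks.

ooooo-o-o---ooo--

tick 1: -ooo--oo-o-------
tick 2: o-o-o---ooo------
tick 3: -ooooo---o-o-----
tick 4: o-ooo-o--oooo----
tick 5: -o-o-ooo--oo-o---
tick 6: ooooo-o-o---ooo--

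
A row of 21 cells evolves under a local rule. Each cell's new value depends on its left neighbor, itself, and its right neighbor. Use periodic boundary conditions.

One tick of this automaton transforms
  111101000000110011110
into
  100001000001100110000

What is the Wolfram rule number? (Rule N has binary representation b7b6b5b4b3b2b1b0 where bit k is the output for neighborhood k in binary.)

14

position 1: 111 → 0  (bit 7 = 0)
position 3: 110 → 0  (bit 6 = 0)
position 4: 101 → 0  (bit 5 = 0)
position 6: 100 → 0  (bit 4 = 0)
position 0: 011 → 1  (bit 3 = 1)
position 5: 010 → 1  (bit 2 = 1)
position 11: 001 → 1  (bit 1 = 1)
position 7: 000 → 0  (bit 0 = 0)
bits b7..b0 = 00001110 = 14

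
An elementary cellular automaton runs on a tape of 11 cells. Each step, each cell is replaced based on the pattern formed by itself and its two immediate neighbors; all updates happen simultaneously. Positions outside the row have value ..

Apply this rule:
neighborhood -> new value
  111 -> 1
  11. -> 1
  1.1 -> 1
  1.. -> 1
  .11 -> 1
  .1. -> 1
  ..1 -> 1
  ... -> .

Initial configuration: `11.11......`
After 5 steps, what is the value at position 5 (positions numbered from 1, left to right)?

111111.....
1111111....
11111111...
111111111..
1111111111.
position 5 holds 1

1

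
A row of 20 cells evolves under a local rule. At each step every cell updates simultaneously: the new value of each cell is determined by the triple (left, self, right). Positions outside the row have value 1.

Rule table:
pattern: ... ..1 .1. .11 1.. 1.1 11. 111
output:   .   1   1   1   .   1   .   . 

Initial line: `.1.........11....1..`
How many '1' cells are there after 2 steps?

step 1: 11........11....11.1
step 2: .........11....11.11
count of 1: 6

6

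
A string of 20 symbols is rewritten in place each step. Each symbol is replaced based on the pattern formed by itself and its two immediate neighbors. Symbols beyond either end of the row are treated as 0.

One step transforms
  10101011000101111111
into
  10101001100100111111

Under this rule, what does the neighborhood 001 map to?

At position 10 the neighborhood is 001; the next row has 0 there.

0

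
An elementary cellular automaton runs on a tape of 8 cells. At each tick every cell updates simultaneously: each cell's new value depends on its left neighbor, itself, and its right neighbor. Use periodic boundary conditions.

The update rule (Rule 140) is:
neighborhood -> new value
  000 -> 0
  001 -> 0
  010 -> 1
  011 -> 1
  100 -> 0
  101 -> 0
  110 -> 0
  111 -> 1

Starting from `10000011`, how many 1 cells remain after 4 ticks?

1

tick 1: 00000011
tick 2: 00000010
tick 3: 00000010  (fixed point — unchanged through tick 4)
count of 1: 1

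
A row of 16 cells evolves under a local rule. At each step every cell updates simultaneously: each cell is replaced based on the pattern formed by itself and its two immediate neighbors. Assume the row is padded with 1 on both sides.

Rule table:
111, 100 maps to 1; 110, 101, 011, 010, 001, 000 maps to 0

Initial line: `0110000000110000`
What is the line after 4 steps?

0001000000001000
1000100000000100
0100010000000010
0010001000000000

0010001000000000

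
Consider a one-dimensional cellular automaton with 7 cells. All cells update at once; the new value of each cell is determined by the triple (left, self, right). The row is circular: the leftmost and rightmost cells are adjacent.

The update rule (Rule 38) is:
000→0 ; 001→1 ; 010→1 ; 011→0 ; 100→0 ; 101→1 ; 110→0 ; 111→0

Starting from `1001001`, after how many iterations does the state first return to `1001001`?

14

0011010
0100110
1101000
0011001
0100011
1100100
0001101
0010011
0110100
1001100
1010001
0110010
1000110
1001001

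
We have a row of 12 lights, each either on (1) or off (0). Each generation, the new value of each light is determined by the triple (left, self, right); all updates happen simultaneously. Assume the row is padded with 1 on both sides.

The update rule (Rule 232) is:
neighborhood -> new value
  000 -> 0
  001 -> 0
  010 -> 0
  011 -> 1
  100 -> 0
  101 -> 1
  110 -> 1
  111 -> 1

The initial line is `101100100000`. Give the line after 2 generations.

generation 1: 111100000000
generation 2: 111100000000

111100000000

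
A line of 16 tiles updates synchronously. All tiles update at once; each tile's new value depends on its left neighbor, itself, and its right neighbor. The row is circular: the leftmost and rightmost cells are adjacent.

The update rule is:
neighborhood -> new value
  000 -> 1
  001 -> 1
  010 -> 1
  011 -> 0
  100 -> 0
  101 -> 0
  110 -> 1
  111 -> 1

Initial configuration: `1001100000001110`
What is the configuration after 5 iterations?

1010101010110110

1010101111110110
1010100111110010
1010101011110110
1010101001110010
1010101010110110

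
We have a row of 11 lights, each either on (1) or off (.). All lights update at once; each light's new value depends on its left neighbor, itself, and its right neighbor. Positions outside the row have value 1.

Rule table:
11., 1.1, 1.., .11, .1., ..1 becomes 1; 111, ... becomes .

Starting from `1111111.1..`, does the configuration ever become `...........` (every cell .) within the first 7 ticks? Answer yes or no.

no

tick 1: ......11111
tick 2: 1....11....
tick 3: 11..1111..1
tick 4: .1111..1111
tick 5: 11..1111...
tick 6: .1111..11.1
tick 7: 11..1111111
tick 7 is 11..1111111, still not uniform .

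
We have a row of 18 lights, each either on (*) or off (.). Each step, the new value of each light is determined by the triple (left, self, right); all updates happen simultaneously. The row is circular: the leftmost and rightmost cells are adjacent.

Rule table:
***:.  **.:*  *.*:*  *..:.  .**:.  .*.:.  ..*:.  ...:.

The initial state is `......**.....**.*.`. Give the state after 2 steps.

...............*..

step 1: .......*......**..
step 2: ...............*..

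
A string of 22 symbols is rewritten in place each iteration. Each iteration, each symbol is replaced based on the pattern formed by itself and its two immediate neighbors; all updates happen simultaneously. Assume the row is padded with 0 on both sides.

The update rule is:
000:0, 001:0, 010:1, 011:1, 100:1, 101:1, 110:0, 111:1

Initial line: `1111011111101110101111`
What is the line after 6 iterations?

1111101110111111011011

1110111111011101111110
1101111110111011111101
1011111101110111111011
1111111011101111110110
1111110111011111101101
1111101110111111011011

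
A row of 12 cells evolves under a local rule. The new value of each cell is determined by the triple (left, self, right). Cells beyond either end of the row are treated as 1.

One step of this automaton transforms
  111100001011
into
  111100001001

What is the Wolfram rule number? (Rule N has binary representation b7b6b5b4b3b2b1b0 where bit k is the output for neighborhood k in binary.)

position 0: 111 → 1  (bit 7 = 1)
position 3: 110 → 1  (bit 6 = 1)
position 9: 101 → 0  (bit 5 = 0)
position 4: 100 → 0  (bit 4 = 0)
position 10: 011 → 0  (bit 3 = 0)
position 8: 010 → 1  (bit 2 = 1)
position 7: 001 → 0  (bit 1 = 0)
position 5: 000 → 0  (bit 0 = 0)
bits b7..b0 = 11000100 = 196

196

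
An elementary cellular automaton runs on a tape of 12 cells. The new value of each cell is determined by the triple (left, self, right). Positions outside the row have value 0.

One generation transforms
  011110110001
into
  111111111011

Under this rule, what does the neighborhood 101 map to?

At position 5 the neighborhood is 101; the next row has 1 there.

1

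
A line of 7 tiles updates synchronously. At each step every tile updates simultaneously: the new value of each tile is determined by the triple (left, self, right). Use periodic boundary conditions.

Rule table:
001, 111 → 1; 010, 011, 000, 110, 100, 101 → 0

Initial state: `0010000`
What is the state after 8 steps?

0100000
1000000
0000001
0000010
0000100
0001000
0010000  (repeats step 0; period 7)
step 8: 0100000

0100000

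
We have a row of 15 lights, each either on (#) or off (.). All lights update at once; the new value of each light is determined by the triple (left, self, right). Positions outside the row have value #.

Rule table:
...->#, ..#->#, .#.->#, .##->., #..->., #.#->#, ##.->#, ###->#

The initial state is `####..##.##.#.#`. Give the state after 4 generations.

#########.##.##

generation 1: ####.#.##.####.
generation 2: #######.##.####
generation 3: ########.##.###
generation 4: #########.##.##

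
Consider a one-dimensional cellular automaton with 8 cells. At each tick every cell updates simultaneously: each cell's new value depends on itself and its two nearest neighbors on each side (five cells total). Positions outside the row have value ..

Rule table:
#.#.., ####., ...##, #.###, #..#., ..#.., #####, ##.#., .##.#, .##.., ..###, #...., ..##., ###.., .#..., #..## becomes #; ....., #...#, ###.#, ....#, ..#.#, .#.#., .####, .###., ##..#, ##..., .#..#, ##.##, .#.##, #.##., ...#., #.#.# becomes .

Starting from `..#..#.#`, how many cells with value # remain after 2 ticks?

3

..#.#..#
....#.##
count of #: 3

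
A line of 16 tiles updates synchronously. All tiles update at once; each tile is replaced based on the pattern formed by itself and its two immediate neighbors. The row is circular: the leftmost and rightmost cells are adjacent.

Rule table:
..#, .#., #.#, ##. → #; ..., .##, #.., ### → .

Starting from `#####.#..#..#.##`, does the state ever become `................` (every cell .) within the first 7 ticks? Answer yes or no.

....###.##.###..
...#..##.##..#..
..##.#.##.#.##..
.#.####.####.#..
###...##...###..
..#..#.#..#..#.#
.##.####.##.####
tick 7 is .##.####.##.####, still not uniform .

no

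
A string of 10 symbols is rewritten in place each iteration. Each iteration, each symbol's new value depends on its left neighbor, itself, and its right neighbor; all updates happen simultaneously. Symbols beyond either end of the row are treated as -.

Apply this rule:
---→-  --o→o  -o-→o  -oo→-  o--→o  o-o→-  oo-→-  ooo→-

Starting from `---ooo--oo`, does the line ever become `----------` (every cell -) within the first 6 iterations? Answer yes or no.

no

--o---oo--
-ooo-o--o-
o----ooooo
oo--o-----
--oooo----
-o----o---
iteration 6 is -o----o---, still not uniform -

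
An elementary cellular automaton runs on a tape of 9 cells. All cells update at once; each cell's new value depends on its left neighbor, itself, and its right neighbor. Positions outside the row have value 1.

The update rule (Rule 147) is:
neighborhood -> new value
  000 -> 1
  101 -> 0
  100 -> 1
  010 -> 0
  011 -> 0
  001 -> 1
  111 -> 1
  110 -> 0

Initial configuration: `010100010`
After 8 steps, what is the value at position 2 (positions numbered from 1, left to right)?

1

000011100
111101011
111000001
110111110
100011100
011101011
001000001
110111110
position 2 holds 1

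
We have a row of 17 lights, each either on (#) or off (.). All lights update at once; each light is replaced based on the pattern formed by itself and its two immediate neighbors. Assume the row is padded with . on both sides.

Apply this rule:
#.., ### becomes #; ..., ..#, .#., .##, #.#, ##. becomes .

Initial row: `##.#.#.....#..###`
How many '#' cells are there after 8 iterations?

iteration 1: ......#.....#..#.
iteration 2: .......#.....#..#
iteration 3: ........#.....#..
iteration 4: .........#.....#.
iteration 5: ..........#.....#
iteration 6: ...........#.....
iteration 7: ............#....
iteration 8: .............#...
count of #: 1

1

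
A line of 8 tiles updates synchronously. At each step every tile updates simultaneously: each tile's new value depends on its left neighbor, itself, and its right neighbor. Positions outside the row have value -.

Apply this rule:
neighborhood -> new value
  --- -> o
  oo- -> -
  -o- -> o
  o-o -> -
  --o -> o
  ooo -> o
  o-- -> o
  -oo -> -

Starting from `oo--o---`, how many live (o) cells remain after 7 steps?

--oooooo
oo-oooo-
----oo-o
oooo---o
-oo-oooo
o----oo-
ooooo--o
count of o: 6

6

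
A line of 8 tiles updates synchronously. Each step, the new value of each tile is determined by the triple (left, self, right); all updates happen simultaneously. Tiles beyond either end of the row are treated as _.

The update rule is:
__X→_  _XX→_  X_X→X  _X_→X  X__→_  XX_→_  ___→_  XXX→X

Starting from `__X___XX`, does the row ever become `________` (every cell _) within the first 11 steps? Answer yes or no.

step 1: __X_____
step 2: __X_____  (fixed point — unchanged through step 11)
step 11 is __X_____, still not uniform _

no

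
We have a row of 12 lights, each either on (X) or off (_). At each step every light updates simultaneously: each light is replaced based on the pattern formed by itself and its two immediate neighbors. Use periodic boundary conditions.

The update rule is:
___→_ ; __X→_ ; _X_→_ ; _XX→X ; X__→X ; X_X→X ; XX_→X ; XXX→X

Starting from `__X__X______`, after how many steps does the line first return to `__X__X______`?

12

step 1: ___X__X_____
step 2: ____X__X____
step 3: _____X__X___
step 4: ______X__X__
step 5: _______X__X_
step 6: ________X__X
step 7: X________X__
step 8: _X________X_
step 9: __X________X
step 10: X__X________
step 11: _X__X_______
step 12: __X__X______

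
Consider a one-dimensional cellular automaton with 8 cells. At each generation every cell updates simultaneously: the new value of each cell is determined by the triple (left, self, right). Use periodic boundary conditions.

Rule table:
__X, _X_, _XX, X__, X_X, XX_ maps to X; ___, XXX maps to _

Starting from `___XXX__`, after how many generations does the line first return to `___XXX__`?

generation 1: __XX_XX_
generation 2: _XXXXXXX
generation 3: XX_____X
generation 4: _XX___XX
generation 5: XXXX_XXX
generation 6: ___XXX__

6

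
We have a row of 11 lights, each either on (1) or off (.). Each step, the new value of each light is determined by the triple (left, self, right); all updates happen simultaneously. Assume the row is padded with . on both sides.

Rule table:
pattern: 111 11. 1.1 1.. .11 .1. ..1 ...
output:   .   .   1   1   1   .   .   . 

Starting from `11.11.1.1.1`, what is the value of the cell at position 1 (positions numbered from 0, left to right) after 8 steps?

.

1.11.1.1.1.
.11.1.1.1.1
.1.1.1.1.1.
..1.1.1.1.1
...1.1.1.1.
....1.1.1.1
.....1.1.1.
......1.1.1
position 1 holds .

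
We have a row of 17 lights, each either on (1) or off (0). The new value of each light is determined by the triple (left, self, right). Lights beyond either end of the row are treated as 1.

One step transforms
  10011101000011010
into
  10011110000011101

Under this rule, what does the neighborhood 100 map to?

At position 1 the neighborhood is 100; the next row has 0 there.

0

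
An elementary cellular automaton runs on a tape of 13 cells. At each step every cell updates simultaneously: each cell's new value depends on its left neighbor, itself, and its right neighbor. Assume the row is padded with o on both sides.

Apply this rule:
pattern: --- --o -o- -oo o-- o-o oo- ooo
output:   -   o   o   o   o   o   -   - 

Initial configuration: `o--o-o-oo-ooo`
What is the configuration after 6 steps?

o--oo--oo-oo-

step 1: -ooooooo-oo--
step 2: oo------oo-oo
step 3: --o----oo-oo-
step 4: oooo--oo-oo-o
step 5: ----ooo-oo-oo
step 6: o--oo--oo-oo-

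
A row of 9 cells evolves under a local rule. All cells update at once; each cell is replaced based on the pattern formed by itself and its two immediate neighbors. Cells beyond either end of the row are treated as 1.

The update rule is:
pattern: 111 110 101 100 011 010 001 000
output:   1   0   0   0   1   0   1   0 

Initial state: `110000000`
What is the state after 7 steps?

100000001
000000011
000000111
000001111
000011111
000111111
001111111

001111111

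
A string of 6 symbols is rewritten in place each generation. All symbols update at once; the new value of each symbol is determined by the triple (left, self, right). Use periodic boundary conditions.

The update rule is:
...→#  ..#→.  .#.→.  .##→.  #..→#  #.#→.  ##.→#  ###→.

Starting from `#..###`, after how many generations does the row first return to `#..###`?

##....
.####.
....##
###..#
..##..
#..###

6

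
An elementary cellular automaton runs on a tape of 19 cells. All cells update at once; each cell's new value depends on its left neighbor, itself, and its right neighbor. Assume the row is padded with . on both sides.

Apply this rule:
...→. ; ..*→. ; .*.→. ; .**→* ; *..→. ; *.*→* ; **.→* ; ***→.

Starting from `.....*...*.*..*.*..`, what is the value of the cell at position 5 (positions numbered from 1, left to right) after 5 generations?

generation 1: ..........*....*...
generation 2: ...................
generation 3: ...................  (fixed point — unchanged through generation 5)
position 5 holds .

.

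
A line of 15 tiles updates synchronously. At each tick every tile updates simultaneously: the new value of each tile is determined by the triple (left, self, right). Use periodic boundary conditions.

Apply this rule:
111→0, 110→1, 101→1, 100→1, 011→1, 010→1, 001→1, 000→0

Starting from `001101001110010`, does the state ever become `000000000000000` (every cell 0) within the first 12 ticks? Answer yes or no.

yes

011111111011111
110000001110001
011000011011011
111100111111111
000111100000000
001100110000000
011111111000000
110000001100000
111000011110001
001100110011011
111111111111111
000000000000000
all cells are 0 at tick 12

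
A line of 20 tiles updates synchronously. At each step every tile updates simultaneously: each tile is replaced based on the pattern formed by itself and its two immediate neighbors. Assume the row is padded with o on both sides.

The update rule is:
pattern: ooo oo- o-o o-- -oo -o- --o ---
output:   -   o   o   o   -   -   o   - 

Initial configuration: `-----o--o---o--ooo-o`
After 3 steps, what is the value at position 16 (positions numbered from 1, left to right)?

-

o---o-oo-o-o-oo--oo-
oo-o-o-oo-o-o-ooo-oo
-oo-o-o-oo-o-o--oo--
position 16 holds -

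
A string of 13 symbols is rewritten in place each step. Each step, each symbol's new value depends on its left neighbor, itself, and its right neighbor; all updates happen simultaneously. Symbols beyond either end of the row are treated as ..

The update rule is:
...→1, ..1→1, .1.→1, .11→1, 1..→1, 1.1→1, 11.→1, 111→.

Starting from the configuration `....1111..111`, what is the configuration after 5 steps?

11111..1111.1
1...1111..111
11111..1111.1  (repeats step 1; period 2)
step 5: 11111..1111.1

11111..1111.1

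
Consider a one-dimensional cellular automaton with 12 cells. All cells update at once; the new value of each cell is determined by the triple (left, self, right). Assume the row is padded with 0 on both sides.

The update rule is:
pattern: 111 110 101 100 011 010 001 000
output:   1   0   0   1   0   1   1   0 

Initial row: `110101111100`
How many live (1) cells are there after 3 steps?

6

step 1: 000100111010
step 2: 001111010011
step 3: 010110011100
count of 1: 6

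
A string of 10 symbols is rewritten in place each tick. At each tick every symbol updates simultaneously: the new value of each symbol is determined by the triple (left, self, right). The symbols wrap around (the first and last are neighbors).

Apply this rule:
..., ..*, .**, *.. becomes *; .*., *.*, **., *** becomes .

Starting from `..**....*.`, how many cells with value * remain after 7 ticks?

8

***.****.*
....*....*
****.****.
*....*....
.****.****
.*....*...
*.****.***
count of *: 8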